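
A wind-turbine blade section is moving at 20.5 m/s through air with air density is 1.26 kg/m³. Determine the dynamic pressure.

q = ½ρv² = ½ × 1.26 × 20.5² = 265 Pa

q = 265 Pa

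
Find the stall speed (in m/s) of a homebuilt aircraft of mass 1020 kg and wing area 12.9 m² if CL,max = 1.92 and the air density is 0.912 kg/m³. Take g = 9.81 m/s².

Weight W = mg = 1020 × 9.81 = 10010 N.
From L = ½ρV²S·CL,max = W: V_stall = √(2W/(ρSCL,max)) = √(2·10010/(0.912·12.9·1.92))
V_stall = √886 = 29.8 m/s

V_stall = 29.8 m/s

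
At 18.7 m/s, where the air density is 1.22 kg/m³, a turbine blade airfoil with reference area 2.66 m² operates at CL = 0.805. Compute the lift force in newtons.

L = 457 N

Dynamic pressure q = ½ρv² = ½ × 1.22 × 18.7² = 213.3 Pa.
L = q·S·CL = 213.3 × 2.66 × 0.805 = 457 N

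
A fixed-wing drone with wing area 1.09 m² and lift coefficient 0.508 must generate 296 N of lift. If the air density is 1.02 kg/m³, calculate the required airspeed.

L = ½ρv²S·CL ⇒ v = √(2L/(ρ·S·CL))
v = √(2 × 296 / (1.02 × 1.09 × 0.508)) = √1048 = 32.4 m/s

v = 32.4 m/s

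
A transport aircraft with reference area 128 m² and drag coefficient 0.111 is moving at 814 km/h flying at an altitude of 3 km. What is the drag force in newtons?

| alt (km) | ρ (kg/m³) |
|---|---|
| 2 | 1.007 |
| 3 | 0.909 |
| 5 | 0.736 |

D = 3.3×10^5 N

At 3 km, from the table: ρ = 0.909 kg/m³.
Convert speed: v = 814 km/h ÷ 3.6 = 226.1 m/s.
D = ½ρv²S·CD = ½ × 0.909 × 226.1² × 128 × 0.111 = 3.3×10^5 N ≈ 330 kN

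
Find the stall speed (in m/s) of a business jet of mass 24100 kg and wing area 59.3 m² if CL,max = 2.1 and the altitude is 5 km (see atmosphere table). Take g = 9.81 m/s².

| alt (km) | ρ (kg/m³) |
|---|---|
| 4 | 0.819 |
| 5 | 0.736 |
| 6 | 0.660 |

At 5 km, from the table: ρ = 0.736 kg/m³.
Stall occurs when L = W at CL,max. W = mg = 24100 × 9.81 = 2.364×10^5 N.
V_stall = √(2W/(ρ·S·CL,max)) = √(2 × 2.364×10^5 / (0.736 × 59.3 × 2.1))
V_stall = √5159 = 71.8 m/s

V_stall = 71.8 m/s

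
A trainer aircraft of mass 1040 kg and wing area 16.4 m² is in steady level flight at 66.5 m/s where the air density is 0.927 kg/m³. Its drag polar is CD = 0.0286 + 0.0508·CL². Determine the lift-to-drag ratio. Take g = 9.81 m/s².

In steady level flight, lift balances weight: W = mg = 1040 × 9.81 = 10202 N.
Dynamic pressure q = 0.5 × 0.927 × 66.5² = 2050 Pa.
CL = W/(q·S) = 10202 / (2050 × 16.4) = 0.3035.
CD = 0.0286 + 0.0508 × 0.3035² = 0.03328.
L/D = CL/CD = 0.3035 / 0.03328 = 9.12

L/D = 9.12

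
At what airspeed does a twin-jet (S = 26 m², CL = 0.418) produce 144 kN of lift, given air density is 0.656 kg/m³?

v = 201 m/s

L = ½ρv²S·CL ⇒ v = √(2L/(ρ·S·CL))
v = √(2 × 1.44×10^5 / (0.656 × 26 × 0.418)) = √40400 = 201 m/s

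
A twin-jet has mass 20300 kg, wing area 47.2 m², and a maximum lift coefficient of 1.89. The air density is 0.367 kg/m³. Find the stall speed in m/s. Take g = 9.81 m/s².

Stall occurs when L = W at CL,max. W = mg = 20300 × 9.81 = 1.991×10^5 N.
V_stall = √(2W/(ρ·S·CL,max)) = √(2 × 1.991×10^5 / (0.367 × 47.2 × 1.89))
V_stall = √12170 = 110 m/s

V_stall = 110 m/s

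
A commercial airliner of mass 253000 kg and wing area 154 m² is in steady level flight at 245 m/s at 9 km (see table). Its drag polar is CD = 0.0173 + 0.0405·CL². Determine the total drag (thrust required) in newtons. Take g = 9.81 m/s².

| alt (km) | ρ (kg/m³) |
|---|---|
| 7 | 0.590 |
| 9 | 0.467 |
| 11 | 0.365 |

D = 1.53×10^5 N

At 9 km, from the table: ρ = 0.467 kg/m³.
Weight W = mg = 253000 × 9.81 = 2.4819×10^6 N; in level flight L = W.
Dynamic pressure q = 0.5 × 0.467 × 245² = 14020 Pa.
Required CL = L/(qS) = 2.4819×10^6/(14020·154) = 1.15.
CD = 0.0173 + 0.0405 × 1.15² = 0.07085.
D = q·S·CD = 14020 × 154 × 0.07085 = 1.529×10^5 N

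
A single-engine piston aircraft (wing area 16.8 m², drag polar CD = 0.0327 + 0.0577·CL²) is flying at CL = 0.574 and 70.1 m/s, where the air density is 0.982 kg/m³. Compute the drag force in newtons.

CD = 0.0327 + 0.0577 × 0.574² = 0.05171
D = ½ρv²S·CD = ½ × 0.982 × 70.1² × 16.8 × 0.05171 = 2100 N

D = 2100 N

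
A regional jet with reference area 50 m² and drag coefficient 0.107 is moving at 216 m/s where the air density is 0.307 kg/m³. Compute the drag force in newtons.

D = 38300 N

D = ½ρv²S·CD = ½ × 0.307 × 216² × 50 × 0.107 = 38300 N ≈ 38.3 kN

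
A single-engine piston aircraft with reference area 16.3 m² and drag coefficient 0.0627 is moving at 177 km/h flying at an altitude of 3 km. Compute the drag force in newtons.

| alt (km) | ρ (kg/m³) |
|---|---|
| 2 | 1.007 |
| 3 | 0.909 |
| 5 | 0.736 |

D = 1120 N

At 3 km, from the table: ρ = 0.909 kg/m³.
Convert speed: v = 177 km/h ÷ 3.6 = 49.17 m/s.
Dynamic pressure q = ½ρv² = ½ × 0.909 × 49.17² = 1099 Pa.
D = q·S·CD = 1099 × 16.3 × 0.0627 = 1120 N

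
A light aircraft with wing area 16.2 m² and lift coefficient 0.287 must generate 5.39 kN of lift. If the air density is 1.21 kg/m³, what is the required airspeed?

v = 43.8 m/s

L = ½ρv²S·CL ⇒ v = √(2L/(ρ·S·CL))
v = √(2 × 5390 / (1.21 × 16.2 × 0.287)) = √1916 = 43.8 m/s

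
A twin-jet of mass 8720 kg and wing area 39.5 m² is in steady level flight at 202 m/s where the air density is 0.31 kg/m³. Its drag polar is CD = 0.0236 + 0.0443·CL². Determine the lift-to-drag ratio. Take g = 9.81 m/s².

L/D = 11.9

Level flight ⇒ L = W = m·g = 8720 × 9.81 = 85543 N.
q = ½ρv² = ½ × 0.31 × 202² = 6325 Pa.
CL = W/(q·S) = 85543 / (6325 × 39.5) = 0.3424.
CD = 0.0236 + 0.0443 × 0.3424² = 0.02879.
L/D = CL/CD = 0.3424 / 0.02879 = 11.9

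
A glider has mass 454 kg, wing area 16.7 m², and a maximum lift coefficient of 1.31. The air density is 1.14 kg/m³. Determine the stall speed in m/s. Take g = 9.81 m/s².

Stall occurs when L = W at CL,max. W = mg = 454 × 9.81 = 4454 N.
From L = ½ρV²S·CL,max = W: V_stall = √(2W/(ρSCL,max)) = √(2·4454/(1.14·16.7·1.31))
V_stall = √357.2 = 18.9 m/s

V_stall = 18.9 m/s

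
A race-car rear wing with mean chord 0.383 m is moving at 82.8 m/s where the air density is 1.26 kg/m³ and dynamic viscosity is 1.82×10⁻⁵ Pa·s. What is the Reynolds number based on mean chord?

Re = ρ·v·c/μ = 1.26 × 82.8 × 0.383 / (1.82×10⁻⁵) = 2.2×10^6

Re = 2.2×10^6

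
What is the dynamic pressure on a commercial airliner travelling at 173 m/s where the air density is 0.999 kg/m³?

q = 14900 Pa

q = ½ρv² = ½ × 0.999 × 173² = 14900 Pa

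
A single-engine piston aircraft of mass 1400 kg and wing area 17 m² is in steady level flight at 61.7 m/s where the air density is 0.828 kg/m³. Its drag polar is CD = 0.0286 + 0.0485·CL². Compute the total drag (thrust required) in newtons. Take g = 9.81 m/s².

D = 1110 N

Level flight ⇒ L = W = m·g = 1400 × 9.81 = 13734 N.
Dynamic pressure q = 0.5 × 0.828 × 61.7² = 1576 Pa.
Required CL = L/(qS) = 13734/(1576·17) = 0.5126.
CD = 0.0286 + 0.0485 × 0.5126² = 0.04134.
D = q·S·CD = 1576 × 17 × 0.04134 = 1108 N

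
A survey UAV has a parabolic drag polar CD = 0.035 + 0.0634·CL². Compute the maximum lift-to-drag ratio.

(L/D)max = 10.6

For CD = CD0 + K·CL², (L/D)max occurs at CL* = √(CD0/K) and equals 1/(2√(K·CD0)).
(L/D)max = 1/(2√(0.0634 × 0.035)) = 1/(2 × 0.04711) = 10.6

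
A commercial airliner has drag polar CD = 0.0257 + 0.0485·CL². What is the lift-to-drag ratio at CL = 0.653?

L/D = 14.1

CD = 0.0257 + 0.0485 × 0.653² = 0.04638
L/D = CL/CD = 0.653 / 0.04638 = 14.1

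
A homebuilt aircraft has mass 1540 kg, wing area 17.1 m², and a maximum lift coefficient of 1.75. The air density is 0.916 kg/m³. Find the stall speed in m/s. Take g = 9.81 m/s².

At stall, lift equals weight: L = W = m·g = 1540 × 9.81 = 15110 N.
V_stall = √(2W/(ρ·S·CL,max)) = √(2 × 15110 / (0.916 × 17.1 × 1.75))
V_stall = √1102 = 33.2 m/s

V_stall = 33.2 m/s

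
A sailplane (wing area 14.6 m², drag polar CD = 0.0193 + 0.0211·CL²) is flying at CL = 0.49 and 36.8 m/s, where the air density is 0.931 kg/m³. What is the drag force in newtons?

D = 224 N

CD = 0.0193 + 0.0211 × 0.49² = 0.02437
D = ½ρv²S·CD = ½ × 0.931 × 36.8² × 14.6 × 0.02437 = 224 N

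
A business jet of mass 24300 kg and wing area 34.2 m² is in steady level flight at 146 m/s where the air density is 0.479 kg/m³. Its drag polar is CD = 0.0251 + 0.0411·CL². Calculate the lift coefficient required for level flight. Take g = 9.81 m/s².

Weight W = mg = 24300 × 9.81 = 2.3838×10^5 N; in level flight L = W.
Dynamic pressure q = 0.5 × 0.479 × 146² = 5105 Pa.
Required CL = L/(qS) = 2.3838×10^5/(5105·34.2) = 1.365.

CL = 1.37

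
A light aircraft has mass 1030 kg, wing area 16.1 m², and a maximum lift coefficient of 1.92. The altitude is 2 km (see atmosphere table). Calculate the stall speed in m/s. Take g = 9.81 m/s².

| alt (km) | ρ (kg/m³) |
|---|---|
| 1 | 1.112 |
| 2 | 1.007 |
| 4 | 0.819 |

V_stall = 25.5 m/s

At 2 km, from the table: ρ = 1.007 kg/m³.
Weight W = mg = 1030 × 9.81 = 10100 N.
From L = ½ρV²S·CL,max = W: V_stall = √(2W/(ρSCL,max)) = √(2·10100/(1.007·16.1·1.92))
V_stall = √649.2 = 25.5 m/s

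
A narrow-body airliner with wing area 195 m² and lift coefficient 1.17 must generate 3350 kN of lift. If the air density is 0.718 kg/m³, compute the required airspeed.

L = ½ρv²S·CL ⇒ v = √(2L/(ρ·S·CL))
v = √(2 × 3.35×10^6 / (0.718 × 195 × 1.17)) = √40900 = 202 m/s

v = 202 m/s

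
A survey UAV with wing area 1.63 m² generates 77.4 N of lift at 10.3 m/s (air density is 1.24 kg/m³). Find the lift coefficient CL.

CL = 0.722

From L = ½ρv²S·CL, rearranging gives CL = 2L/(ρv²S).
CL = 2 × 77.4 / (1.24 × 10.3² × 1.63) = 0.722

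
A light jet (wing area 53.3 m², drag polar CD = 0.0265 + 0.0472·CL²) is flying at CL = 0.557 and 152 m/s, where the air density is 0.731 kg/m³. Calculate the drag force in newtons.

CD = 0.0265 + 0.0472 × 0.557² = 0.04114
D = ½ρv²S·CD = ½ × 0.731 × 152² × 53.3 × 0.04114 = 18500 N

D = 18500 N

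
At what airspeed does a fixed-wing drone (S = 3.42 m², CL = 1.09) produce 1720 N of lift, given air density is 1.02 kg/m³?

v = 30.1 m/s

L = ½ρv²S·CL ⇒ v = √(2L/(ρ·S·CL))
v = √(2 × 1720 / (1.02 × 3.42 × 1.09)) = √904.7 = 30.1 m/s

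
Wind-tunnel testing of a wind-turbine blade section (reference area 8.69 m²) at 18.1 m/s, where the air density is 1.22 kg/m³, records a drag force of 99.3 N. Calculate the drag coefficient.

CD = 0.0572

From D = ½ρv²S·CD, rearranging gives CD = 2D/(ρv²S).
CD = 2 × 99.3 / (1.22 × 18.1² × 8.69) = 0.0572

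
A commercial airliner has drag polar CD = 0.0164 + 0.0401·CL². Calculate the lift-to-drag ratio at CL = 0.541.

CD = 0.0164 + 0.0401 × 0.541² = 0.02814
L/D = CL/CD = 0.541 / 0.02814 = 19.2

L/D = 19.2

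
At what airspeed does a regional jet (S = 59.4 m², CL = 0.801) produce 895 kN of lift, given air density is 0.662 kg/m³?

L = ½ρv²S·CL ⇒ v = √(2L/(ρ·S·CL))
v = √(2 × 8.95×10^5 / (0.662 × 59.4 × 0.801)) = √56830 = 238 m/s

v = 238 m/s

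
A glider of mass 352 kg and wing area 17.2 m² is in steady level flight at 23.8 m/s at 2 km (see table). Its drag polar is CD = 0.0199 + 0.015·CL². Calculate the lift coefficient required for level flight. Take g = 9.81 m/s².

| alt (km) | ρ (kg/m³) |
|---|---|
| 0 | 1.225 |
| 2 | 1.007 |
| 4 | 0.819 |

At 2 km, from the table: ρ = 1.007 kg/m³.
Level flight ⇒ L = W = m·g = 352 × 9.81 = 3453.1 N.
Dynamic pressure q = 0.5 × 1.007 × 23.8² = 285.2 Pa.
CL = W/(q·S) = 3453.1 / (285.2 × 17.2) = 0.7039.

CL = 0.704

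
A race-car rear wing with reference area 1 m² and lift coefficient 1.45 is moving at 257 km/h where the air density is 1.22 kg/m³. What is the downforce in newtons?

L = 4510 N

Convert speed: v = 257 km/h ÷ 3.6 = 71.39 m/s.
L = ½ρv²S·CL = ½ × 1.22 × 71.39² × 1 × 1.45 = 4510 N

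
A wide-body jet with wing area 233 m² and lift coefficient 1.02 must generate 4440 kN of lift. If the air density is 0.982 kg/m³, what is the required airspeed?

L = ½ρv²S·CL ⇒ v = √(2L/(ρ·S·CL))
v = √(2 × 4.44×10^6 / (0.982 × 233 × 1.02)) = √38050 = 195 m/s

v = 195 m/s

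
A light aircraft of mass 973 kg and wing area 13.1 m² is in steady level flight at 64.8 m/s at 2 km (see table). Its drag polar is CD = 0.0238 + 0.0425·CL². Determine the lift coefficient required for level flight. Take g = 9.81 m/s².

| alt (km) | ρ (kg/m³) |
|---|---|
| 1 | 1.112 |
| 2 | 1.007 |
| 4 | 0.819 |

CL = 0.345

At 2 km, from the table: ρ = 1.007 kg/m³.
Weight W = mg = 973 × 9.81 = 9545.1 N; in level flight L = W.
Dynamic pressure q = 0.5 × 1.007 × 64.8² = 2114 Pa.
Required CL = L/(qS) = 9545.1/(2114·13.1) = 0.3446.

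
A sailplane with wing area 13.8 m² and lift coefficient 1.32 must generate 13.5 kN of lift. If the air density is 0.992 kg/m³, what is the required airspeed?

v = 38.7 m/s

L = ½ρv²S·CL ⇒ v = √(2L/(ρ·S·CL))
v = √(2 × 13500 / (0.992 × 13.8 × 1.32)) = √1494 = 38.7 m/s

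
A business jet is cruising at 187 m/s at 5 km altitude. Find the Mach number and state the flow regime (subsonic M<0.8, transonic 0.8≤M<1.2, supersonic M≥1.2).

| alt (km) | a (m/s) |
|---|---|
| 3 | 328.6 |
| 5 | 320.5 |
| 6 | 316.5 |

M = 0.583 (subsonic)

At 5 km, from the table: a = 320.5 m/s.
M = v/a = 187 / 320.5 = 0.583
M = 0.583 → subsonic.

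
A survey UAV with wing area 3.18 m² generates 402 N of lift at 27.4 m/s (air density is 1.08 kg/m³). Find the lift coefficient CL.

CL = 0.312

From L = ½ρv²S·CL, rearranging gives CL = 2L/(ρv²S).
CL = 2 × 402 / (1.08 × 27.4² × 3.18) = 0.312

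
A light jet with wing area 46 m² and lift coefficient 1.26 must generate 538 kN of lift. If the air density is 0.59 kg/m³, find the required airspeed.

L = ½ρv²S·CL ⇒ v = √(2L/(ρ·S·CL))
v = √(2 × 5.38×10^5 / (0.59 × 46 × 1.26)) = √31470 = 177 m/s

v = 177 m/s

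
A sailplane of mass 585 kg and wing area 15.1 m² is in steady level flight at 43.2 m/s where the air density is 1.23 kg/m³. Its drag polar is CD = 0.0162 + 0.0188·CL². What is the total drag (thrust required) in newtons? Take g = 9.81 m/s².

Level flight ⇒ L = W = m·g = 585 × 9.81 = 5738.9 N.
q = ½ρv² = ½ × 1.23 × 43.2² = 1148 Pa.
CL = 2W/(ρv²S) = 2×5738.9/(1.23×43.2²×15.1) = 0.3311.
CD = 0.0162 + 0.0188 × 0.3311² = 0.01826.
D = q·S·CD = 1148 × 15.1 × 0.01826 = 316.5 N

D = 316 N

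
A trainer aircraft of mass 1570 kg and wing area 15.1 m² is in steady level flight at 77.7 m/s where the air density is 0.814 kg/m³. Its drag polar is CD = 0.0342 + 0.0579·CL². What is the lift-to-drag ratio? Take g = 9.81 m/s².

In steady level flight, lift balances weight: W = mg = 1570 × 9.81 = 15402 N.
Dynamic pressure q = 0.5 × 0.814 × 77.7² = 2457 Pa.
CL = 2W/(ρv²S) = 2×15402/(0.814×77.7²×15.1) = 0.4151.
CD = 0.0342 + 0.0579 × 0.4151² = 0.04418.
L/D = CL/CD = 0.4151 / 0.04418 = 9.4

L/D = 9.4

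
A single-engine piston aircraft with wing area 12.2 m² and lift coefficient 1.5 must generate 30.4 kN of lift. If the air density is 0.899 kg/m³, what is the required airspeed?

L = ½ρv²S·CL ⇒ v = √(2L/(ρ·S·CL))
v = √(2 × 30400 / (0.899 × 12.2 × 1.5)) = √3696 = 60.8 m/s

v = 60.8 m/s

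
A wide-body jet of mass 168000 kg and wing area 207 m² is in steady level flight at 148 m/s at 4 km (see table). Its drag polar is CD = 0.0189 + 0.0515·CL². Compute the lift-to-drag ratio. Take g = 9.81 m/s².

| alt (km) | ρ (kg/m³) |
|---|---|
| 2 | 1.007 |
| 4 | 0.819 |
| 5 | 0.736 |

L/D = 14.9

At 4 km, from the table: ρ = 0.819 kg/m³.
Weight W = mg = 168000 × 9.81 = 1.6481×10^6 N; in level flight L = W.
Dynamic pressure q = 0.5 × 0.819 × 148² = 8970 Pa.
CL = 2W/(ρv²S) = 2×1.6481×10^6/(0.819×148²×207) = 0.8876.
CD = 0.0189 + 0.0515 × 0.8876² = 0.05948.
L/D = CL/CD = 0.8876 / 0.05948 = 14.9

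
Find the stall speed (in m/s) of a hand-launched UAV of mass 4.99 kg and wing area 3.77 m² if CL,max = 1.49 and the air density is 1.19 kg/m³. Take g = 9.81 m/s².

V_stall = 3.83 m/s

Weight W = mg = 4.99 × 9.81 = 48.95 N.
From L = ½ρV²S·CL,max = W: V_stall = √(2W/(ρSCL,max)) = √(2·48.95/(1.19·3.77·1.49))
V_stall = √14.65 = 3.83 m/s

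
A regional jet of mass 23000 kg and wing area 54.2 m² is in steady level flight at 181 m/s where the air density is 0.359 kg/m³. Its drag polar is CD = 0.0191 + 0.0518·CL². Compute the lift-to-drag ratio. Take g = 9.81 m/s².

Weight W = mg = 23000 × 9.81 = 2.2563×10^5 N; in level flight L = W.
q = ½ρv² = ½ × 0.359 × 181² = 5881 Pa.
CL = W/(q·S) = 2.2563×10^5 / (5881 × 54.2) = 0.7079.
CD = 0.0191 + 0.0518 × 0.7079² = 0.04506.
L/D = CL/CD = 0.7079 / 0.04506 = 15.7

L/D = 15.7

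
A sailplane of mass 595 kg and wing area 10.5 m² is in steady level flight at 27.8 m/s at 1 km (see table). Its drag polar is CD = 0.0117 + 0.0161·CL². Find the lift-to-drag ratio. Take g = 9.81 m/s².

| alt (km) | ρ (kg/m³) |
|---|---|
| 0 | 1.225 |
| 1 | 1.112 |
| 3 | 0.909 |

At 1 km, from the table: ρ = 1.112 kg/m³.
In steady level flight, lift balances weight: W = mg = 595 × 9.81 = 5837 N.
q = ½ρv² = ½ × 1.112 × 27.8² = 429.7 Pa.
Required CL = L/(qS) = 5837/(429.7·10.5) = 1.294.
CD = 0.0117 + 0.0161 × 1.294² = 0.03865.
L/D = CL/CD = 1.294 / 0.03865 = 33.5

L/D = 33.5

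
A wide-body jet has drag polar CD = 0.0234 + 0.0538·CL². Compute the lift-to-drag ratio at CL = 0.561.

CD = 0.0234 + 0.0538 × 0.561² = 0.04033
L/D = CL/CD = 0.561 / 0.04033 = 13.9

L/D = 13.9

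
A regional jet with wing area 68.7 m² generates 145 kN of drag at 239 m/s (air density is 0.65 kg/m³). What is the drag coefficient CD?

From D = ½ρv²S·CD, rearranging gives CD = 2D/(ρv²S).
CD = 2 × 1.45×10^5 / (0.65 × 239² × 68.7) = 0.114

CD = 0.114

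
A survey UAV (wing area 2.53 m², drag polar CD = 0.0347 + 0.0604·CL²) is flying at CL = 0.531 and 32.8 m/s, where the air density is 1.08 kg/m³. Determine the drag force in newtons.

CD = 0.0347 + 0.0604 × 0.531² = 0.05173
D = ½ρv²S·CD = ½ × 1.08 × 32.8² × 2.53 × 0.05173 = 76 N

D = 76 N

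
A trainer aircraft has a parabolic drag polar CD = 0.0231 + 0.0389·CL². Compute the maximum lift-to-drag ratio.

(L/D)max = 16.7

For CD = CD0 + K·CL², (L/D)max occurs at CL* = √(CD0/K) and equals 1/(2√(K·CD0)).
(L/D)max = 1/(2√(0.0389 × 0.0231)) = 1/(2 × 0.02998) = 16.7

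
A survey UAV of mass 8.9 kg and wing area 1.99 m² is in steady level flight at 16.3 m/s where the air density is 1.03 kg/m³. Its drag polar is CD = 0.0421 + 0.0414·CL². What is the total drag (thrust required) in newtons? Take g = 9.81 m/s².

D = 12.6 N

Weight W = mg = 8.9 × 9.81 = 87.309 N; in level flight L = W.
Dynamic pressure q = 0.5 × 1.03 × 16.3² = 136.8 Pa.
CL = 2W/(ρv²S) = 2×87.309/(1.03×16.3²×1.99) = 0.3206.
CD = 0.0421 + 0.0414 × 0.3206² = 0.04636.
D = q·S·CD = 136.8 × 1.99 × 0.04636 = 12.62 N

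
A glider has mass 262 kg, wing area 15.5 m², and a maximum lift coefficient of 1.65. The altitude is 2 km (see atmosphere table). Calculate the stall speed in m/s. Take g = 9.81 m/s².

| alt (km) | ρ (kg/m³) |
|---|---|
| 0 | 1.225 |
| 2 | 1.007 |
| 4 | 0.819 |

V_stall = 14.1 m/s

At 2 km, from the table: ρ = 1.007 kg/m³.
Stall occurs when L = W at CL,max. W = mg = 262 × 9.81 = 2570 N.
From L = ½ρV²S·CL,max = W: V_stall = √(2W/(ρSCL,max)) = √(2·2570/(1.007·15.5·1.65))
V_stall = √199.6 = 14.1 m/s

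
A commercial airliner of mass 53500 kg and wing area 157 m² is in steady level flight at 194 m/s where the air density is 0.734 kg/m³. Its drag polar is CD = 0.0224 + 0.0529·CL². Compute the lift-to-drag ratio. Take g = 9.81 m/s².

Level flight ⇒ L = W = m·g = 53500 × 9.81 = 5.2484×10^5 N.
Dynamic pressure q = 0.5 × 0.734 × 194² = 13810 Pa.
Required CL = L/(qS) = 5.2484×10^5/(13810·157) = 0.242.
CD = 0.0224 + 0.0529 × 0.242² = 0.0255.
L/D = CL/CD = 0.242 / 0.0255 = 9.49

L/D = 9.49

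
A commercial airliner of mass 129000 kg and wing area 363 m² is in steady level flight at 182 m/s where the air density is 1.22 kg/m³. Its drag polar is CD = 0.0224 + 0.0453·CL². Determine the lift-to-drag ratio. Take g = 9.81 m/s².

L/D = 7.27

Level flight ⇒ L = W = m·g = 129000 × 9.81 = 1.2655×10^6 N.
q = ½ρv² = ½ × 1.22 × 182² = 20210 Pa.
Required CL = L/(qS) = 1.2655×10^6/(20210·363) = 0.1725.
CD = 0.0224 + 0.0453 × 0.1725² = 0.02375.
L/D = CL/CD = 0.1725 / 0.02375 = 7.27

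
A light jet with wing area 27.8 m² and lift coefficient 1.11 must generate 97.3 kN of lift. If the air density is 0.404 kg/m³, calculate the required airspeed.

v = 125 m/s

L = ½ρv²S·CL ⇒ v = √(2L/(ρ·S·CL))
v = √(2 × 97300 / (0.404 × 27.8 × 1.11)) = √15610 = 125 m/s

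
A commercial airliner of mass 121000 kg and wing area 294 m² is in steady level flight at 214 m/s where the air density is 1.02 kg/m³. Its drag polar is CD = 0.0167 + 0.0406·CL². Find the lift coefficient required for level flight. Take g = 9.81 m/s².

CL = 0.173

Level flight ⇒ L = W = m·g = 121000 × 9.81 = 1.187×10^6 N.
Dynamic pressure q = 0.5 × 1.02 × 214² = 23360 Pa.
CL = 2W/(ρv²S) = 2×1.187×10^6/(1.02×214²×294) = 0.1729.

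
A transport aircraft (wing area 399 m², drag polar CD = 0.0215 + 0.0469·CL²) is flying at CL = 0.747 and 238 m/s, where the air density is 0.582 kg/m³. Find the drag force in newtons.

CD = 0.0215 + 0.0469 × 0.747² = 0.04767
D = ½ρv²S·CD = ½ × 0.582 × 238² × 399 × 0.04767 = 3.14×10^5 N

D = 3.14×10^5 N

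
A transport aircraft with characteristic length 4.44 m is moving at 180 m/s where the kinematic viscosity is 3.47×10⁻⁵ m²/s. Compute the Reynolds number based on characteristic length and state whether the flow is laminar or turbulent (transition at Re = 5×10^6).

Re = 2.3×10^7 (turbulent)

Re = v·c/ν = 180 × 4.44 / (3.47×10⁻⁵) = 2.3×10^7
Since 2.3×10^7 > 5×10^6, the flow is turbulent.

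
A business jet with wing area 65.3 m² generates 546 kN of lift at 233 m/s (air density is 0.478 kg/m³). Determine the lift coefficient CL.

From L = ½ρv²S·CL, rearranging gives CL = 2L/(ρv²S).
CL = 2 × 5.46×10^5 / (0.478 × 233² × 65.3) = 0.644

CL = 0.644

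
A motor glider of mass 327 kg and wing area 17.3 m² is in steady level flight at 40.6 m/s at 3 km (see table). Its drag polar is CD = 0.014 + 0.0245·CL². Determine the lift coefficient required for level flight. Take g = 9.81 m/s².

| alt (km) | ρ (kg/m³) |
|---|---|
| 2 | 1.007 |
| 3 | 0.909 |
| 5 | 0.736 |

At 3 km, from the table: ρ = 0.909 kg/m³.
Level flight ⇒ L = W = m·g = 327 × 9.81 = 3207.9 N.
q = ½ρv² = ½ × 0.909 × 40.6² = 749.2 Pa.
Required CL = L/(qS) = 3207.9/(749.2·17.3) = 0.2475.

CL = 0.248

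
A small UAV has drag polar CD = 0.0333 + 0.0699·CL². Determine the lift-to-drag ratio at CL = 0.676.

L/D = 10.4

CD = 0.0333 + 0.0699 × 0.676² = 0.06524
L/D = CL/CD = 0.676 / 0.06524 = 10.4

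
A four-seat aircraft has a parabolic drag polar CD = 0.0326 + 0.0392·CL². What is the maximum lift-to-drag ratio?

For CD = CD0 + K·CL², (L/D)max occurs at CL* = √(CD0/K) and equals 1/(2√(K·CD0)).
(L/D)max = 1/(2√(0.0392 × 0.0326)) = 1/(2 × 0.03575) = 14

(L/D)max = 14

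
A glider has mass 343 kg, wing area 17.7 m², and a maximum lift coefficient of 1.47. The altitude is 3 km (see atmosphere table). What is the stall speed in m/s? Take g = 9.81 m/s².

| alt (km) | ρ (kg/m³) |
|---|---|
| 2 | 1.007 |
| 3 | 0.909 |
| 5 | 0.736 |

V_stall = 16.9 m/s

At 3 km, from the table: ρ = 0.909 kg/m³.
Stall occurs when L = W at CL,max. W = mg = 343 × 9.81 = 3365 N.
V_stall = √(2W/(ρ·S·CL,max)) = √(2 × 3365 / (0.909 × 17.7 × 1.47))
V_stall = √284.5 = 16.9 m/s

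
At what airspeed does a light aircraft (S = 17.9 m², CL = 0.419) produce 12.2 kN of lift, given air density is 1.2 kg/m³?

L = ½ρv²S·CL ⇒ v = √(2L/(ρ·S·CL))
v = √(2 × 12200 / (1.2 × 17.9 × 0.419)) = √2711 = 52.1 m/s

v = 52.1 m/s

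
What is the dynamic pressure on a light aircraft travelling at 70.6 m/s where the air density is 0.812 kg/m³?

q = ½ρv² = ½ × 0.812 × 70.6² = 2020 Pa

q = 2020 Pa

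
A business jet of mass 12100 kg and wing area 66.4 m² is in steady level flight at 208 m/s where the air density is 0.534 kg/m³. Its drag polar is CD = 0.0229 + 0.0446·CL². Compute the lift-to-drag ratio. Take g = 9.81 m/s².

Level flight ⇒ L = W = m·g = 12100 × 9.81 = 1.187×10^5 N.
Dynamic pressure q = 0.5 × 0.534 × 208² = 11550 Pa.
CL = 2W/(ρv²S) = 2×1.187×10^5/(0.534×208²×66.4) = 0.1548.
CD = 0.0229 + 0.0446 × 0.1548² = 0.02397.
L/D = CL/CD = 0.1548 / 0.02397 = 6.46

L/D = 6.46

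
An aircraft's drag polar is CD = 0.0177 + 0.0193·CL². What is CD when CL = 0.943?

CD = 0.0177 + 0.0193 × 0.943² = 0.0177 + 0.01716 = 0.0349

CD = 0.0349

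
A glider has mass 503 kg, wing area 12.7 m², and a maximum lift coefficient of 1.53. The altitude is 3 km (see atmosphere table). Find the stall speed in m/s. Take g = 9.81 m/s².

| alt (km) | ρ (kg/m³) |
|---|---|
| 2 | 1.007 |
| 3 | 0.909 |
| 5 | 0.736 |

V_stall = 23.6 m/s

At 3 km, from the table: ρ = 0.909 kg/m³.
Stall occurs when L = W at CL,max. W = mg = 503 × 9.81 = 4934 N.
V_stall = √(2W/(ρ·S·CL,max)) = √(2 × 4934 / (0.909 × 12.7 × 1.53))
V_stall = √558.7 = 23.6 m/s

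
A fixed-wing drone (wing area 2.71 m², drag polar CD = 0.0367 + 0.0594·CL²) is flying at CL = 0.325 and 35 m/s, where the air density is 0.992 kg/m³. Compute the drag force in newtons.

CD = 0.0367 + 0.0594 × 0.325² = 0.04297
D = ½ρv²S·CD = ½ × 0.992 × 35² × 2.71 × 0.04297 = 70.8 N

D = 70.8 N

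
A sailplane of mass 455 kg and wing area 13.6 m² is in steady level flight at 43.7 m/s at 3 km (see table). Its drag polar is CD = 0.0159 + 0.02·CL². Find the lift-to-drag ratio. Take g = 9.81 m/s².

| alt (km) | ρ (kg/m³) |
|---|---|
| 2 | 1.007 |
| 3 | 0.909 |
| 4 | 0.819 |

At 3 km, from the table: ρ = 0.909 kg/m³.
In steady level flight, lift balances weight: W = mg = 455 × 9.81 = 4463.6 N.
q = ½ρv² = ½ × 0.909 × 43.7² = 868 Pa.
CL = 2W/(ρv²S) = 2×4463.6/(0.909×43.7²×13.6) = 0.3781.
CD = 0.0159 + 0.02 × 0.3781² = 0.01876.
L/D = CL/CD = 0.3781 / 0.01876 = 20.2

L/D = 20.2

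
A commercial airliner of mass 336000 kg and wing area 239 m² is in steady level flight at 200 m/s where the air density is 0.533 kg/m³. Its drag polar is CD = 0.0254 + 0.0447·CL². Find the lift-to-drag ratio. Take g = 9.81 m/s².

Level flight ⇒ L = W = m·g = 336000 × 9.81 = 3.2962×10^6 N.
Dynamic pressure q = 0.5 × 0.533 × 200² = 10660 Pa.
Required CL = L/(qS) = 3.2962×10^6/(10660·239) = 1.294.
CD = 0.0254 + 0.0447 × 1.294² = 0.1002.
L/D = CL/CD = 1.294 / 0.1002 = 12.9

L/D = 12.9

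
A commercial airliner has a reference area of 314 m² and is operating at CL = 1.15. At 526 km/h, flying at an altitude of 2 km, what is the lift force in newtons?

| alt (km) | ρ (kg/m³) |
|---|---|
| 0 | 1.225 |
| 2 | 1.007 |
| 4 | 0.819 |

L = 3.88×10^6 N

At 2 km, from the table: ρ = 1.007 kg/m³.
Convert speed: v = 526 km/h ÷ 3.6 = 146.1 m/s.
Dynamic pressure q = ½ρv² = ½ × 1.007 × 146.1² = 10750 Pa.
L = q·S·CL = 10750 × 314 × 1.15 = 3.88×10^6 N ≈ 3880 kN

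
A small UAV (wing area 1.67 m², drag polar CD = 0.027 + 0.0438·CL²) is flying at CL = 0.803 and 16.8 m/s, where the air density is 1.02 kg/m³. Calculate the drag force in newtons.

CD = 0.027 + 0.0438 × 0.803² = 0.05524
D = ½ρv²S·CD = ½ × 1.02 × 16.8² × 1.67 × 0.05524 = 13.3 N

D = 13.3 N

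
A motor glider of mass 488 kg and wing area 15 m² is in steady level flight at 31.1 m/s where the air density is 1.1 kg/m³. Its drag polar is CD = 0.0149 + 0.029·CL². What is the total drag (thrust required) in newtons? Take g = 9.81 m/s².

D = 202 N

Weight W = mg = 488 × 9.81 = 4787.3 N; in level flight L = W.
q = ½ρv² = ½ × 1.1 × 31.1² = 532 Pa.
Required CL = L/(qS) = 4787.3/(532·15) = 0.5999.
CD = 0.0149 + 0.029 × 0.5999² = 0.02534.
D = q·S·CD = 532 × 15 × 0.02534 = 202.2 N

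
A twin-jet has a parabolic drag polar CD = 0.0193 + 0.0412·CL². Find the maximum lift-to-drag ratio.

For CD = CD0 + K·CL², (L/D)max occurs at CL* = √(CD0/K) and equals 1/(2√(K·CD0)).
(L/D)max = 1/(2√(0.0412 × 0.0193)) = 1/(2 × 0.0282) = 17.7

(L/D)max = 17.7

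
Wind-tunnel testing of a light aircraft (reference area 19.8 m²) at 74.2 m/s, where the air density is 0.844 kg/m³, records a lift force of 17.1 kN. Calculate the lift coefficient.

CL = 0.372

From L = ½ρv²S·CL, rearranging gives CL = 2L/(ρv²S).
CL = 2 × 17100 / (0.844 × 74.2² × 19.8) = 0.372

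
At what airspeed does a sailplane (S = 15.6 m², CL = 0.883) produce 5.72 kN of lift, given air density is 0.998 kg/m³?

L = ½ρv²S·CL ⇒ v = √(2L/(ρ·S·CL))
v = √(2 × 5720 / (0.998 × 15.6 × 0.883)) = √832.2 = 28.8 m/s

v = 28.8 m/s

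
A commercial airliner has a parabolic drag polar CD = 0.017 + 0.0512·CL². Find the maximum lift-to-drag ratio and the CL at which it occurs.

(L/D)max = 16.9, at CL = 0.576

For CD = CD0 + K·CL², (L/D)max occurs at CL* = √(CD0/K) and equals 1/(2√(K·CD0)).
(L/D)max = 1/(2√(0.0512 × 0.017)) = 1/(2 × 0.0295) = 16.9
CL* = √(0.017/0.0512) = 0.576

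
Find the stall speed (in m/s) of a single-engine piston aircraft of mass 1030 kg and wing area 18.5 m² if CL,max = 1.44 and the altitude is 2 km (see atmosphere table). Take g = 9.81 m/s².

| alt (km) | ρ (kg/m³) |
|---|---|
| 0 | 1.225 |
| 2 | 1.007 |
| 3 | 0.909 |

V_stall = 27.4 m/s

At 2 km, from the table: ρ = 1.007 kg/m³.
Weight W = mg = 1030 × 9.81 = 10100 N.
V_stall = √(2W/(ρ·S·CL,max)) = √(2 × 10100 / (1.007 × 18.5 × 1.44))
V_stall = √753.3 = 27.4 m/s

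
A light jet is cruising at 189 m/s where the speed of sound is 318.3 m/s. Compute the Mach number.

M = v/a = 189 / 318.3 = 0.594

M = 0.594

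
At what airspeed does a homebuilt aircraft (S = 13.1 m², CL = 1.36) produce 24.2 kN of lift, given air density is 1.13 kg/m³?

L = ½ρv²S·CL ⇒ v = √(2L/(ρ·S·CL))
v = √(2 × 24200 / (1.13 × 13.1 × 1.36)) = √2404 = 49 m/s

v = 49 m/s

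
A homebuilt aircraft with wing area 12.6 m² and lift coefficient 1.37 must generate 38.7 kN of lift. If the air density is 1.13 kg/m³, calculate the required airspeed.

v = 63 m/s

L = ½ρv²S·CL ⇒ v = √(2L/(ρ·S·CL))
v = √(2 × 38700 / (1.13 × 12.6 × 1.37)) = √3968 = 63 m/s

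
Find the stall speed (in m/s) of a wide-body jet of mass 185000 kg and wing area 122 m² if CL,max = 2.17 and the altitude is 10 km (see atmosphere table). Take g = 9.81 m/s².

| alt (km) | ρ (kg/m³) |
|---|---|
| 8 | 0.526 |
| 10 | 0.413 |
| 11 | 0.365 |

V_stall = 182 m/s

At 10 km, from the table: ρ = 0.413 kg/m³.
Weight W = mg = 185000 × 9.81 = 1.815×10^6 N.
From L = ½ρV²S·CL,max = W: V_stall = √(2W/(ρSCL,max)) = √(2·1.815×10^6/(0.413·122·2.17))
V_stall = √33200 = 182 m/s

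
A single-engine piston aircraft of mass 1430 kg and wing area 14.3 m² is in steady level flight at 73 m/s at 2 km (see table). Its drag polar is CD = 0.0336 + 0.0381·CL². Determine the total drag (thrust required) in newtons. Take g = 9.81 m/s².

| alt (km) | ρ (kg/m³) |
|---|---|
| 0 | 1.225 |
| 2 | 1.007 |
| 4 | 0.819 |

At 2 km, from the table: ρ = 1.007 kg/m³.
Weight W = mg = 1430 × 9.81 = 14028 N; in level flight L = W.
q = ½ρv² = ½ × 1.007 × 73² = 2683 Pa.
Required CL = L/(qS) = 14028/(2683·14.3) = 0.3656.
CD = 0.0336 + 0.0381 × 0.3656² = 0.03869.
D = q·S·CD = 2683 × 14.3 × 0.03869 = 1485 N

D = 1480 N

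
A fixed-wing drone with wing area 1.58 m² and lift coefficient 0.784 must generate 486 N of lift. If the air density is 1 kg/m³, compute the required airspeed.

v = 28 m/s

L = ½ρv²S·CL ⇒ v = √(2L/(ρ·S·CL))
v = √(2 × 486 / (1 × 1.58 × 0.784)) = √784.7 = 28 m/s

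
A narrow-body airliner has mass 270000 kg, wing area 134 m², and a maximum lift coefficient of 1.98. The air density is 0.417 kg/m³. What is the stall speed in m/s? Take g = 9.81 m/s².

At stall, lift equals weight: L = W = m·g = 270000 × 9.81 = 2.649×10^6 N.
V_stall = √(2W/(ρ·S·CL,max)) = √(2 × 2.649×10^6 / (0.417 × 134 × 1.98))
V_stall = √47880 = 219 m/s

V_stall = 219 m/s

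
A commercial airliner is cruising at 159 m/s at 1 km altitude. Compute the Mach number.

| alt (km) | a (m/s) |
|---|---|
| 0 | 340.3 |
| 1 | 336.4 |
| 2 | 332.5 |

At 1 km, from the table: a = 336.4 m/s.
M = v/a = 159 / 336.4 = 0.473

M = 0.473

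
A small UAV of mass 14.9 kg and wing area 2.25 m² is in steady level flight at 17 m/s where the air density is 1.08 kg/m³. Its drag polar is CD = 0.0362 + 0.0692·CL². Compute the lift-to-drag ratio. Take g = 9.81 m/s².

Level flight ⇒ L = W = m·g = 14.9 × 9.81 = 146.17 N.
q = ½ρv² = ½ × 1.08 × 17² = 156.1 Pa.
CL = W/(q·S) = 146.17 / (156.1 × 2.25) = 0.4163.
CD = 0.0362 + 0.0692 × 0.4163² = 0.04819.
L/D = CL/CD = 0.4163 / 0.04819 = 8.64

L/D = 8.64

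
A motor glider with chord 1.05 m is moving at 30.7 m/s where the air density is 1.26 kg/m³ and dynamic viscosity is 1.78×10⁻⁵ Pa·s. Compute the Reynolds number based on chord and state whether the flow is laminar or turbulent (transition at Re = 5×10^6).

Re = ρ·v·c/μ = 1.26 × 30.7 × 1.05 / (1.78×10⁻⁵) = 2.28×10^6
Since 2.28×10^6 < 5×10^6, the flow is laminar.

Re = 2.28×10^6 (laminar)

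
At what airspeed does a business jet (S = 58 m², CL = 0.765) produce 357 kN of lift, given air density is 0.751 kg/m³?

v = 146 m/s

L = ½ρv²S·CL ⇒ v = √(2L/(ρ·S·CL))
v = √(2 × 3.57×10^5 / (0.751 × 58 × 0.765)) = √21430 = 146 m/s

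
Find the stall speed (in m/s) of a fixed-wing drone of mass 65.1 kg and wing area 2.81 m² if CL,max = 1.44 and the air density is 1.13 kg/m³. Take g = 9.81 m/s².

Weight W = mg = 65.1 × 9.81 = 638.6 N.
V_stall = √(2W/(ρ·S·CL,max)) = √(2 × 638.6 / (1.13 × 2.81 × 1.44))
V_stall = √279.3 = 16.7 m/s

V_stall = 16.7 m/s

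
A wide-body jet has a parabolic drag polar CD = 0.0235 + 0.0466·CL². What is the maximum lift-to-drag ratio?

(L/D)max = 15.1

For CD = CD0 + K·CL², (L/D)max occurs at CL* = √(CD0/K) and equals 1/(2√(K·CD0)).
(L/D)max = 1/(2√(0.0466 × 0.0235)) = 1/(2 × 0.03309) = 15.1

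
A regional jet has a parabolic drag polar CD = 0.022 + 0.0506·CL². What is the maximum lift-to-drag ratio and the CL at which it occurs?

(L/D)max = 15, at CL = 0.659

For CD = CD0 + K·CL², (L/D)max occurs at CL* = √(CD0/K) and equals 1/(2√(K·CD0)).
(L/D)max = 1/(2√(0.0506 × 0.022)) = 1/(2 × 0.03336) = 15
CL* = √(0.022/0.0506) = 0.659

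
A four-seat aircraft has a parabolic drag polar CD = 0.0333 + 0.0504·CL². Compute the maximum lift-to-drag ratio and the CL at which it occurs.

(L/D)max = 12.2, at CL = 0.813

For CD = CD0 + K·CL², (L/D)max occurs at CL* = √(CD0/K) and equals 1/(2√(K·CD0)).
(L/D)max = 1/(2√(0.0504 × 0.0333)) = 1/(2 × 0.04097) = 12.2
CL* = √(0.0333/0.0504) = 0.813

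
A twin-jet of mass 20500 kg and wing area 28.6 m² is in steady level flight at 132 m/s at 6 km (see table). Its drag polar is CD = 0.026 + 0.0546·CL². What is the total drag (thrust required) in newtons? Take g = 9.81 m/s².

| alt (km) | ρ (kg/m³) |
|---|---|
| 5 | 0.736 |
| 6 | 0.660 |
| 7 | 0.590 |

At 6 km, from the table: ρ = 0.660 kg/m³.
Level flight ⇒ L = W = m·g = 20500 × 9.81 = 2.011×10^5 N.
q = ½ρv² = ½ × 0.66 × 132² = 5750 Pa.
CL = W/(q·S) = 2.011×10^5 / (5750 × 28.6) = 1.223.
CD = 0.026 + 0.0546 × 1.223² = 0.1077.
D = q·S·CD = 5750 × 28.6 × 0.1077 = 17700 N

D = 17700 N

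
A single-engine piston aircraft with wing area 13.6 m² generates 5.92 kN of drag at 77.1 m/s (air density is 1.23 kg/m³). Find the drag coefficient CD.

From D = ½ρv²S·CD, rearranging gives CD = 2D/(ρv²S).
CD = 2 × 5920 / (1.23 × 77.1² × 13.6) = 0.119

CD = 0.119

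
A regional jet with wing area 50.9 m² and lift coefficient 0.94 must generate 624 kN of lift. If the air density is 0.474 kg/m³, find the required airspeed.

v = 235 m/s

L = ½ρv²S·CL ⇒ v = √(2L/(ρ·S·CL))
v = √(2 × 6.24×10^5 / (0.474 × 50.9 × 0.94)) = √55030 = 235 m/s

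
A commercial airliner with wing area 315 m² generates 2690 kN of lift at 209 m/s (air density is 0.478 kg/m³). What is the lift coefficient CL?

CL = 0.818

From L = ½ρv²S·CL, rearranging gives CL = 2L/(ρv²S).
CL = 2 × 2.69×10^6 / (0.478 × 209² × 315) = 0.818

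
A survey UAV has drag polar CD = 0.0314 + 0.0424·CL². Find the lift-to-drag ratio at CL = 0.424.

CD = 0.0314 + 0.0424 × 0.424² = 0.03902
L/D = CL/CD = 0.424 / 0.03902 = 10.9

L/D = 10.9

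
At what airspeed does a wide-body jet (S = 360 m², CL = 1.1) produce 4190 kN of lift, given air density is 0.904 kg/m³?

L = ½ρv²S·CL ⇒ v = √(2L/(ρ·S·CL))
v = √(2 × 4.19×10^6 / (0.904 × 360 × 1.1)) = √23410 = 153 m/s

v = 153 m/s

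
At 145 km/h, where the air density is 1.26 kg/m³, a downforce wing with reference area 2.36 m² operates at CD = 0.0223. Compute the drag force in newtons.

D = 53.8 N

Convert speed: v = 145 km/h ÷ 3.6 = 40.28 m/s.
Dynamic pressure q = ½ρv² = ½ × 1.26 × 40.28² = 1022 Pa.
D = q·S·CD = 1022 × 2.36 × 0.0223 = 53.8 N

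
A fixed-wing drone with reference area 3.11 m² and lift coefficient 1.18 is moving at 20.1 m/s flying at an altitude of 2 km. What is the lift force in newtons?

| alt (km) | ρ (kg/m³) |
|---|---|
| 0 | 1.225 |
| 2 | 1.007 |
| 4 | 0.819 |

At 2 km, from the table: ρ = 1.007 kg/m³.
Dynamic pressure q = ½ρv² = ½ × 1.007 × 20.1² = 203.4 Pa.
L = q·S·CL = 203.4 × 3.11 × 1.18 = 747 N

L = 747 N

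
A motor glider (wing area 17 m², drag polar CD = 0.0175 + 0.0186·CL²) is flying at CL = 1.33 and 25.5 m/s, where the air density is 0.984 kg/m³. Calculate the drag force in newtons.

CD = 0.0175 + 0.0186 × 1.33² = 0.0504
D = ½ρv²S·CD = ½ × 0.984 × 25.5² × 17 × 0.0504 = 274 N

D = 274 N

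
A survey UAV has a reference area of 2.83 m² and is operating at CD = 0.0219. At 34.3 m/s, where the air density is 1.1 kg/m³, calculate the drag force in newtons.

D = 40.1 N

D = ½ρv²S·CD = ½ × 1.1 × 34.3² × 2.83 × 0.0219 = 40.1 N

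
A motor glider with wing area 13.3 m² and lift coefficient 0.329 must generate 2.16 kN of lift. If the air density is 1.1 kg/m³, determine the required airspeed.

v = 30 m/s

L = ½ρv²S·CL ⇒ v = √(2L/(ρ·S·CL))
v = √(2 × 2160 / (1.1 × 13.3 × 0.329)) = √897.5 = 30 m/s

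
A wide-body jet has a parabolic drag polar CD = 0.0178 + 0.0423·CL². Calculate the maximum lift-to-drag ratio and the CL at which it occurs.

For CD = CD0 + K·CL², (L/D)max occurs at CL* = √(CD0/K) and equals 1/(2√(K·CD0)).
(L/D)max = 1/(2√(0.0423 × 0.0178)) = 1/(2 × 0.02744) = 18.2
CL* = √(0.0178/0.0423) = 0.649

(L/D)max = 18.2, at CL = 0.649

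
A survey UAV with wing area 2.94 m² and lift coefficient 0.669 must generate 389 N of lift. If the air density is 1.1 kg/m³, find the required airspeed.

L = ½ρv²S·CL ⇒ v = √(2L/(ρ·S·CL))
v = √(2 × 389 / (1.1 × 2.94 × 0.669)) = √359.6 = 19 m/s

v = 19 m/s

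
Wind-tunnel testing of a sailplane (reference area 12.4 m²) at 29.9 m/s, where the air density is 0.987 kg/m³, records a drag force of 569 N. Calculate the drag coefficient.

CD = 0.104

From D = ½ρv²S·CD, rearranging gives CD = 2D/(ρv²S).
CD = 2 × 569 / (0.987 × 29.9² × 12.4) = 0.104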